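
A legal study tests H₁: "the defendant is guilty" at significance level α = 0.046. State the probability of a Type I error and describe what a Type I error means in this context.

P(Type I error) = α = 0.046. A Type I error is rejecting H₀ when H₀ is actually true (false positive) — here, concluding that the defendant is guilty when in fact this is not the case. Consequence: convicting an innocent person.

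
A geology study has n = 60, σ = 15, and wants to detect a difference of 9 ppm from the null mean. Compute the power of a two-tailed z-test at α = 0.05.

SE = σ/√n = 15/√60 = 1.936. Non-centrality λ = d/SE = 9/1.936 = 4.648. Power ≈ Φ(λ - z_{α/2}) = Φ(4.648 - 1.96) = Φ(2.688) = 0.996.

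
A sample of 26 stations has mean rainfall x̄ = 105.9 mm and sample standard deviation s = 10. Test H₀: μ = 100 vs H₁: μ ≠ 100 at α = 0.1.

t = (x̄ - μ₀)/(s/√n) = (105.9 - 100)/(10/√26) = 3.008. df = 25, critical t = ±1.708. Reject H₀.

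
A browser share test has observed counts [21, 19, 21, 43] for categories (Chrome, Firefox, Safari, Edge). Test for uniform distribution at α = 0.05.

Expected = 26 each. χ² = Σ(O-E)²/E = 14.923. df = 3, critical value = 7.815. Reject H₀.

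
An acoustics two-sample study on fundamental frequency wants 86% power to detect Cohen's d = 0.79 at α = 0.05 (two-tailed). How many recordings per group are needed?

z_{α/2} = 1.96, z_β = Φ⁻¹(0.86) = 1.08. For medium effect (d = 0.79): n per group = 2(z_{α/2} + z_β)²/d² = 2(1.96 + 1.08)²/0.79² = 29.6 → 30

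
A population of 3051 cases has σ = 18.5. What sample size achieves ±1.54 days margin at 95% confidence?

Without FPC: n₀ = (1.96×18.5/1.54)² = 554.388. With FPC: n = n₀N/(n₀+N-1) = 469.3 → n = 470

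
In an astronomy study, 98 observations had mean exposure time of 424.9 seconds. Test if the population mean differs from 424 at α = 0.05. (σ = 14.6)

z = (x̄ - μ₀)/(σ/√n) = (424.9 - 424)/(14.6/√98) = 0.61. Critical value: ±1.96. Since |0.61| ≤ 1.96, Fail to reject H₀.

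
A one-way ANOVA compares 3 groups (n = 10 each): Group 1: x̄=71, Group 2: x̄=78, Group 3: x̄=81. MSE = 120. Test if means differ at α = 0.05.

Grand mean = 76.67. SS_between = 526.67, MS_between = 263.33. F = 2.194, F_crit ≈ 3.354. Fail to reject H₀.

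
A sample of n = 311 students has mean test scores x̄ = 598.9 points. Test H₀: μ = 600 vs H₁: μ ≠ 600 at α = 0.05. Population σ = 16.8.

z = (x̄ - μ₀)/(σ/√n) = (598.9 - 600)/(16.8/√311) = -1.155. Critical value: ±1.96. Since |-1.155| ≤ 1.96, Fail to reject H₀.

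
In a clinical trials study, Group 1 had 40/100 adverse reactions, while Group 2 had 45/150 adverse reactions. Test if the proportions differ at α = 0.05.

p̂₁ = 0.4, p̂₂ = 0.3, pooled p̂ = 0.34. z = 1.635. Critical: ±1.96. Fail to reject H₀.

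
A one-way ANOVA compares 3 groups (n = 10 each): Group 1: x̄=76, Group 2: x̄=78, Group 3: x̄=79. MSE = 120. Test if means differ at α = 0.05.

Grand mean = 77.67. SS_between = 46.67, MS_between = 23.33. F = 0.194, F_crit ≈ 3.354. Fail to reject H₀.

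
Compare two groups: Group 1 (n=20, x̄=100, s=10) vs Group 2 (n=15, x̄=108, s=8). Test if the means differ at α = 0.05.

Pooled sp = 9.2. t = -2.545, df = 33. Critical t = ±2.035. Reject H₀.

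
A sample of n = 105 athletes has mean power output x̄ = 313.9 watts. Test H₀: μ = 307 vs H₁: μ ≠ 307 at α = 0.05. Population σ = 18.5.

z = (x̄ - μ₀)/(σ/√n) = (313.9 - 307)/(18.5/√105) = 3.822. Critical value: ±1.96. Since |3.822| > 1.96, Reject H₀.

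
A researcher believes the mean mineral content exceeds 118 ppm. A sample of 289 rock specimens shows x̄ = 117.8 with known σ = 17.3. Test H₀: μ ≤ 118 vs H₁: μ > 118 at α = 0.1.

z = -0.197. Critical value: 1.28. Fail to reject H₀.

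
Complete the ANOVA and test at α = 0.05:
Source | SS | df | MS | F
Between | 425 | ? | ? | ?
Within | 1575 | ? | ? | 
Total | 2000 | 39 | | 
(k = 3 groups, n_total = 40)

df_between = 2, df_within = 37. MS_between = 212.5, MS_within = 42.57. F = 4.992, F_crit ≈ 3.252. Reject H₀.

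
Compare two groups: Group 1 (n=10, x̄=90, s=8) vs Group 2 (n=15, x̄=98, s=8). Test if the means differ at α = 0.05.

Pooled sp = 8.0. t = -2.449, df = 23. Critical t = ±2.069. Reject H₀.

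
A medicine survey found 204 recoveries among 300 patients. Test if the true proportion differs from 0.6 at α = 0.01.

p̂ = 0.68, p₀ = 0.6. z = (p̂ - p₀)/√(p₀(1-p₀)/n) = 2.828. Critical: ±2.576. Reject H₀.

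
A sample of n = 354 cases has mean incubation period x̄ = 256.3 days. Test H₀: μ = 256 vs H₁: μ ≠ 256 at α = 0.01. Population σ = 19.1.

z = (x̄ - μ₀)/(σ/√n) = (256.3 - 256)/(19.1/√354) = 0.296. Critical value: ±2.576. Since |0.296| ≤ 2.576, Fail to reject H₀.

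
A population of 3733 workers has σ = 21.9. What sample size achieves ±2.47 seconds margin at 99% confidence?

Without FPC: n₀ = (2.576×21.9/2.47)² = 521.658. With FPC: n = n₀N/(n₀+N-1) = 457.8 → n = 458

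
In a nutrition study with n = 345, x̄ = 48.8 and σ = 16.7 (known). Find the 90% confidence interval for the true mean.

CI = x̄ ± z*(σ/√n) = 48.8 ± 1.645(16.7/√345) = 48.8 ± 1.48 = (47.32, 50.28)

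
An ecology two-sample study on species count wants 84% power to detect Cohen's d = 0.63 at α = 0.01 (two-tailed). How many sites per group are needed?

z_{α/2} = 2.576, z_β = Φ⁻¹(0.84) = 0.994. For medium effect (d = 0.63): n per group = 2(z_{α/2} + z_β)²/d² = 2(2.576 + 0.994)²/0.63² = 64.2 → 65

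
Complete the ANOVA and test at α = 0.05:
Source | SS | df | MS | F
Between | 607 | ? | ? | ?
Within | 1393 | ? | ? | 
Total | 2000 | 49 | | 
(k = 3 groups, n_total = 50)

df_between = 2, df_within = 47. MS_between = 303.5, MS_within = 29.64. F = 10.24, F_crit ≈ 3.195. Reject H₀.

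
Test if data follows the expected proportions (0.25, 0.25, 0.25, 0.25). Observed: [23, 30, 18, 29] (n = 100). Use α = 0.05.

Expected: [25.0, 25.0, 25.0, 25.0]. χ² = 3.76. df = 3, critical = 7.815. Fail to reject H₀.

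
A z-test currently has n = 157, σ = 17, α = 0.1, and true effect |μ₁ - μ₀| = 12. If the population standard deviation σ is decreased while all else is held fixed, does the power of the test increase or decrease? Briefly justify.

Power increases: a smaller σ shrinks the standard error σ/√n, moving the sampling distribution under H₁ further from the critical value.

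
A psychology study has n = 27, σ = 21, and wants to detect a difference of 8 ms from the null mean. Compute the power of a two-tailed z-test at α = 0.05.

SE = σ/√n = 21/√27 = 4.041. Non-centrality λ = d/SE = 8/4.041 = 1.979. Power ≈ Φ(λ - z_{α/2}) = Φ(1.979 - 1.96) = Φ(0.019) = 0.508.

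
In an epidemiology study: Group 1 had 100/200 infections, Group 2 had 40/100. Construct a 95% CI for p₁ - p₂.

p̂₁ = 0.5, p̂₂ = 0.4. Difference = 0.1. CI = (-0.018, 0.218)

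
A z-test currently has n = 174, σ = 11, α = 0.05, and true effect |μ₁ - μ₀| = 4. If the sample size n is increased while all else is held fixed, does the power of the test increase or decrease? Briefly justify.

Power increases: a larger n shrinks the standard error σ/√n, moving the sampling distribution under H₁ further from the critical value.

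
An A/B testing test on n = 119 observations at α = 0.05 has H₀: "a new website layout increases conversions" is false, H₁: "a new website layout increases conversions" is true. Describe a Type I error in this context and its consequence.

Type I error: rejecting H₀ when it is true — concluding that a new website layout increases conversions when in fact it is not. Consequence: rolling out a layout that doesn't actually help — wasted engineering effort.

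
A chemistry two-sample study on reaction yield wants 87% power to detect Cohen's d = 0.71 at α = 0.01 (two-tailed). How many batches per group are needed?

z_{α/2} = 2.576, z_β = Φ⁻¹(0.87) = 1.126. For medium effect (d = 0.71): n per group = 2(z_{α/2} + z_β)²/d² = 2(2.576 + 1.126)²/0.71² = 54.4 → 55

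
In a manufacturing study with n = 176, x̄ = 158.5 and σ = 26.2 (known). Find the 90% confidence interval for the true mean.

CI = x̄ ± z*(σ/√n) = 158.5 ± 1.645(26.2/√176) = 158.5 ± 3.25 = (155.25, 161.75)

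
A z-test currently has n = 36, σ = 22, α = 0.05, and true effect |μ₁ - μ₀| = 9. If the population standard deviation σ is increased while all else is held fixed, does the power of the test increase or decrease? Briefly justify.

Power decreases: a larger σ inflates the standard error σ/√n, pulling the sampling distribution under H₁ back toward the critical value.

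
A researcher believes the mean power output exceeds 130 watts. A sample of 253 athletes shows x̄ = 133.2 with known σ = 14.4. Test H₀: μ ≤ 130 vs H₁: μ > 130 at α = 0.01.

z = 3.535. Critical value: 2.33. Reject H₀.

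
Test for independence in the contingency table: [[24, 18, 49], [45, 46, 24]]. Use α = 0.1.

χ² = 24.743. df = 2, critical = 4.605. Reject H₀. Variables are dependent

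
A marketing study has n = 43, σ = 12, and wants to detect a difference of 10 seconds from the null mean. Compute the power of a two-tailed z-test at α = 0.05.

SE = σ/√n = 12/√43 = 1.83. Non-centrality λ = d/SE = 10/1.83 = 5.465. Power ≈ Φ(λ - z_{α/2}) = Φ(5.465 - 1.96) = Φ(3.505) = 1.0.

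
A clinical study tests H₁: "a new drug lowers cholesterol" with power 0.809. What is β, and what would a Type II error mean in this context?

β = 1 - power = 1 - 0.809 = 0.191. A Type II error is failing to reject H₀ when H₀ is false (false negative) — here, failing to conclude that a new drug lowers cholesterol when in fact it is true. Consequence: shelving an effective drug — patients miss out on a treatment that would have helped.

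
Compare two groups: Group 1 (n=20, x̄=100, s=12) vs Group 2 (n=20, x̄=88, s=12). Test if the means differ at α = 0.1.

Pooled sp = 12.0. t = 3.162, df = 38. Critical t = ±1.686. Reject H₀.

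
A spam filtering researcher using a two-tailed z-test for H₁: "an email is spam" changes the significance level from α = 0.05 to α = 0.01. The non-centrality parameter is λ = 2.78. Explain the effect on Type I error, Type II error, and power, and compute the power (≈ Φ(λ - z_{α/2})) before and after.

Decreasing α from 0.05 to 0.01:
• Type I error rate decreases (α is the Type I rate by definition).
• Critical value moves from z_{α/2} = 1.96 to 2.576, so power = Φ(λ - z_{α/2}) goes from Φ(2.78 - 1.96) = 0.794 to Φ(2.78 - 2.576) = 0.581.
• Type II error rate β = 1 - power therefore increases (0.206 → 0.419).
Appropriate when false positives are costly — here, a legitimate email is sent to the spam folder and the user misses it.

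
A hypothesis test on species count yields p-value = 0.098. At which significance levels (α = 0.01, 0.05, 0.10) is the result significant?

p = 0.098. Significant at: α = 0.1.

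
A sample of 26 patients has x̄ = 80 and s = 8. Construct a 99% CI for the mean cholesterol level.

CI = x̄ ± t*(s/√n) = 80 ± 2.787(8/√26) = (75.63, 84.37)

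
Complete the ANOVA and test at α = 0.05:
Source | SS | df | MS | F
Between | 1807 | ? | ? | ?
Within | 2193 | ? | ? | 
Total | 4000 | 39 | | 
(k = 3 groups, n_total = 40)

df_between = 2, df_within = 37. MS_between = 903.5, MS_within = 59.27. F = 15.244, F_crit ≈ 3.252. Reject H₀.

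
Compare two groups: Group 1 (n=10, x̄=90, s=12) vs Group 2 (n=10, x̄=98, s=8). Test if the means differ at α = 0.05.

Pooled sp = 10.2. t = -1.754, df = 18. Critical t = ±2.101. Fail to reject H₀.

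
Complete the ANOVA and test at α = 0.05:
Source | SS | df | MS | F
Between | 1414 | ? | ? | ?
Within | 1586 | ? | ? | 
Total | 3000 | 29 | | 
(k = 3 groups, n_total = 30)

df_between = 2, df_within = 27. MS_between = 707.0, MS_within = 58.74. F = 12.036, F_crit ≈ 3.354. Reject H₀.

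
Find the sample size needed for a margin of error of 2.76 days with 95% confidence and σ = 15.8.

n = (z*σ/E)² = (1.96×15.8/2.76)² = 125.9 → n = 126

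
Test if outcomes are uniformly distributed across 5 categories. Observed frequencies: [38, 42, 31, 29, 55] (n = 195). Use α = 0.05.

Expected = 39 each. χ² = Σ(O-E)²/E = 11.026. df = 4, critical value = 9.488. Reject H₀.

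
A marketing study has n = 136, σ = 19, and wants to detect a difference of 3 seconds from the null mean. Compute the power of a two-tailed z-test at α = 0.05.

SE = σ/√n = 19/√136 = 1.629. Non-centrality λ = d/SE = 3/1.629 = 1.841. Power ≈ Φ(λ - z_{α/2}) = Φ(1.841 - 1.96) = Φ(-0.119) = 0.453.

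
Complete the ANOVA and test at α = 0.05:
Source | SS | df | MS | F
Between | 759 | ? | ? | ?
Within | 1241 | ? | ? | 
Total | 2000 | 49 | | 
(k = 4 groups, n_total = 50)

df_between = 3, df_within = 46. MS_between = 253.0, MS_within = 26.98. F = 9.378, F_crit ≈ 2.807. Reject H₀.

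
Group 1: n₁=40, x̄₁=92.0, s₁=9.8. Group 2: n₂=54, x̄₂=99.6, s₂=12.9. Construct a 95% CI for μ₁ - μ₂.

Difference = -7.6. SE = √(9.8²/40 + 12.9²/54) = 2.342. CI = (-12.19, -3.01)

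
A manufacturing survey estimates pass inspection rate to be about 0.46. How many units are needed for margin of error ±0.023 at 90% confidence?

n = z²p(1-p)/E² = 1.645²×0.46×0.54/0.023² = 1270.7 → n = 1271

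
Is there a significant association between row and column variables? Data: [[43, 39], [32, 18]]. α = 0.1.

χ² = 1.692. df = 1, critical = 2.706. Fail to reject H₀. No evidence of dependence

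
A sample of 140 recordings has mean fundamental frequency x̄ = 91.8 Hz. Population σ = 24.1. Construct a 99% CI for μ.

CI = x̄ ± z*(σ/√n) = 91.8 ± 2.576(24.1/√140) = 91.8 ± 5.25 = (86.55, 97.05)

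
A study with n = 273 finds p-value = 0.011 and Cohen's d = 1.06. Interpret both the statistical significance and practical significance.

Statistically significant (p = 0.011 < 0.05). Cohen's d = 1.06 indicates a large effect size. Both statistical and practical significance should be considered.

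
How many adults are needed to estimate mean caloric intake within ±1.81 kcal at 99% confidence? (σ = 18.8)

n = (z*σ/E)² = (2.576×18.8/1.81)² = 715.9 → n = 716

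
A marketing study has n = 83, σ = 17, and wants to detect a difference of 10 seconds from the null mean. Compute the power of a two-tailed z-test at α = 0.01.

SE = σ/√n = 17/√83 = 1.866. Non-centrality λ = d/SE = 10/1.866 = 5.359. Power ≈ Φ(λ - z_{α/2}) = Φ(5.359 - 2.576) = Φ(2.783) = 0.997.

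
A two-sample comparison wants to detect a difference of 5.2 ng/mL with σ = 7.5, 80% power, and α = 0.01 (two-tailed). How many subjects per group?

n per group = 2(z_α/2 + z_β)²σ²/d² = 2×(2.576 + 0.84)²×7.5²/5.2² = 48.5 → n = 49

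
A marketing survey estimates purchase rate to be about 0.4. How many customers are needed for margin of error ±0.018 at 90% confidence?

n = z²p(1-p)/E² = 1.645²×0.4×0.6/0.018² = 2004.5 → n = 2005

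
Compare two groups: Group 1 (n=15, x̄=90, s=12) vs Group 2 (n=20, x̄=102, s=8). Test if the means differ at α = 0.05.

Pooled sp = 9.9. t = -3.55, df = 33. Critical t = ±2.035. Reject H₀.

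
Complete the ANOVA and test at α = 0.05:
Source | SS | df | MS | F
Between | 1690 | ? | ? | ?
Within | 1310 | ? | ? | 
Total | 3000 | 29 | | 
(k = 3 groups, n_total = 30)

df_between = 2, df_within = 27. MS_between = 845.0, MS_within = 48.52. F = 17.416, F_crit ≈ 3.354. Reject H₀.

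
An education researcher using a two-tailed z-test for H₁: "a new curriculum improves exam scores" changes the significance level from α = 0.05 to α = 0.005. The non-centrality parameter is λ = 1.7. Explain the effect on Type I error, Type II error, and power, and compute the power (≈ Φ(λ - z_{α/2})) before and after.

Decreasing α from 0.05 to 0.005:
• Type I error rate decreases (α is the Type I rate by definition).
• Critical value moves from z_{α/2} = 1.96 to 2.807, so power = Φ(λ - z_{α/2}) goes from Φ(1.7 - 1.96) = 0.397 to Φ(1.7 - 2.807) = 0.134.
• Type II error rate β = 1 - power therefore increases (0.603 → 0.866).
Appropriate when false positives are costly — here, adopting a curriculum that gives no real benefit — disruption for nothing.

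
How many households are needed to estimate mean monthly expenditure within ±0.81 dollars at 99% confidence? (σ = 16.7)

n = (z*σ/E)² = (2.576×16.7/0.81)² = 2820.7 → n = 2821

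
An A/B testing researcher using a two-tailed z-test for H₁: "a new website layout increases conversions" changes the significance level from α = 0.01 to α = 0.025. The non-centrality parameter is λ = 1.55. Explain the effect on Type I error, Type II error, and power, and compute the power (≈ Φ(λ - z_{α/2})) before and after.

Increasing α from 0.01 to 0.025:
• Type I error rate increases (α is the Type I rate by definition).
• Critical value moves from z_{α/2} = 2.576 to 2.241, so power = Φ(λ - z_{α/2}) goes from Φ(1.55 - 2.576) = 0.152 to Φ(1.55 - 2.241) = 0.245.
• Type II error rate β = 1 - power therefore decreases (0.848 → 0.755).
Appropriate when false negatives are costly — here, discarding a layout that would have improved conversions — lost revenue.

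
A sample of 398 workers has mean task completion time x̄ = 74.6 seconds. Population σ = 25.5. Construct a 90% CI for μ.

CI = x̄ ± z*(σ/√n) = 74.6 ± 1.645(25.5/√398) = 74.6 ± 2.1 = (72.5, 76.7)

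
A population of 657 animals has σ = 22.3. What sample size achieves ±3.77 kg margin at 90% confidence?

Without FPC: n₀ = (1.645×22.3/3.77)² = 94.68. With FPC: n = n₀N/(n₀+N-1) = 82.9 → n = 83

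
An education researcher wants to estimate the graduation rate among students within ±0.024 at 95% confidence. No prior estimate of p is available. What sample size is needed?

Conservative approach: use p = 0.5 (maximizes p(1-p) = 0.25). n = z²(0.25)/E² = 1.96²×0.25/0.024² = 1667.4 → n = 1668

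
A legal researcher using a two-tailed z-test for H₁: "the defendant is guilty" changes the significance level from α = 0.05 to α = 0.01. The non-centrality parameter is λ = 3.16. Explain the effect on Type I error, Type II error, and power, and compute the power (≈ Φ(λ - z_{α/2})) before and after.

Decreasing α from 0.05 to 0.01:
• Type I error rate decreases (α is the Type I rate by definition).
• Critical value moves from z_{α/2} = 1.96 to 2.576, so power = Φ(λ - z_{α/2}) goes from Φ(3.16 - 1.96) = 0.885 to Φ(3.16 - 2.576) = 0.72.
• Type II error rate β = 1 - power therefore increases (0.115 → 0.28).
Appropriate when false positives are costly — here, convicting an innocent person.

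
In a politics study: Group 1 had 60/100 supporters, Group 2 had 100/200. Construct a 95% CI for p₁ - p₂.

p̂₁ = 0.6, p̂₂ = 0.5. Difference = 0.1. CI = (-0.018, 0.218)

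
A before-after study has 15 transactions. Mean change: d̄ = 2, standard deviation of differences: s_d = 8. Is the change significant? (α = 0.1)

t = d̄/(s_d/√n) = 2/(8/√15) = 0.968. df = 14, critical t = ±1.761. Fail to reject H₀.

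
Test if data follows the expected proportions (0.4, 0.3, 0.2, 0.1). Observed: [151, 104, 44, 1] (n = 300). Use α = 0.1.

Expected: [120.0, 90.0, 60.0, 30.0]. χ² = 42.486. df = 3, critical = 6.251. Reject H₀.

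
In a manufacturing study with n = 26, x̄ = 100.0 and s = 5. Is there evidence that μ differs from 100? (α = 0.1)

t = (x̄ - μ₀)/(s/√n) = (100.0 - 100)/(5/√26) = 0.0. df = 25, critical t = ±1.708. Fail to reject H₀.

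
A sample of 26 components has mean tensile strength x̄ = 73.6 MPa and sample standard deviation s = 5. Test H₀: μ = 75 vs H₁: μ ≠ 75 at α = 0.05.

t = (x̄ - μ₀)/(s/√n) = (73.6 - 75)/(5/√26) = -1.428. df = 25, critical t = ±2.06. Fail to reject H₀.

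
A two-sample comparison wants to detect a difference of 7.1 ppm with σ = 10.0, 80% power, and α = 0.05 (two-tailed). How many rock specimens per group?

n per group = 2(z_α/2 + z_β)²σ²/d² = 2×(1.96 + 0.84)²×10.0²/7.1² = 31.1 → n = 32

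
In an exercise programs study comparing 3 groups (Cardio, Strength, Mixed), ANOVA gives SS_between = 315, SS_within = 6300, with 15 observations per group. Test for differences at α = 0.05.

df_between = 2, df_within = 42. F = MS_between/MS_within = 157.5/150.0 = 1.05. F_crit ≈ 3.22. Fail to reject H₀.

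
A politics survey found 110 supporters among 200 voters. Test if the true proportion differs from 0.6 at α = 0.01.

p̂ = 0.55, p₀ = 0.6. z = (p̂ - p₀)/√(p₀(1-p₀)/n) = -1.443. Critical: ±2.576. Fail to reject H₀.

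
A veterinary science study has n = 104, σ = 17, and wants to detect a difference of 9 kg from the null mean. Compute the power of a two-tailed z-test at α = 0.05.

SE = σ/√n = 17/√104 = 1.667. Non-centrality λ = d/SE = 9/1.667 = 5.399. Power ≈ Φ(λ - z_{α/2}) = Φ(5.399 - 1.96) = Φ(3.439) = 1.0.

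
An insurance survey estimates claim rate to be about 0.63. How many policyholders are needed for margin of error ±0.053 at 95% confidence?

n = z²p(1-p)/E² = 1.96²×0.63×0.37/0.053² = 318.8 → n = 319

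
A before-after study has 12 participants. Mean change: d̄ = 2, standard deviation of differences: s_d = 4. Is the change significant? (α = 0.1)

t = d̄/(s_d/√n) = 2/(4/√12) = 1.732. df = 11, critical t = ±1.796. Fail to reject H₀.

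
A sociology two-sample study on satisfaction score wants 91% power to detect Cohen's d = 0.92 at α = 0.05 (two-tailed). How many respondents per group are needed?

z_{α/2} = 1.96, z_β = Φ⁻¹(0.91) = 1.341. For large effect (d = 0.92): n per group = 2(z_{α/2} + z_β)²/d² = 2(1.96 + 1.341)²/0.92² = 25.7 → 26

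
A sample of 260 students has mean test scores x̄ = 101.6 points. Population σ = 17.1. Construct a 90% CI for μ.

CI = x̄ ± z*(σ/√n) = 101.6 ± 1.645(17.1/√260) = 101.6 ± 1.74 = (99.86, 103.34)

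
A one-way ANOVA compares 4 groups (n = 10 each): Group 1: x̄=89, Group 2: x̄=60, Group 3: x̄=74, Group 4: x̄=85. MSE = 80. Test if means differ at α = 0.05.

Grand mean = 77.0. SS_between = 5060.0, MS_between = 1686.67. F = 21.083, F_crit ≈ 2.866. Reject H₀.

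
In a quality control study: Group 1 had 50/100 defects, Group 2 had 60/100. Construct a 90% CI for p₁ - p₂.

p̂₁ = 0.5, p̂₂ = 0.6. Difference = -0.1. CI = (-0.215, 0.015)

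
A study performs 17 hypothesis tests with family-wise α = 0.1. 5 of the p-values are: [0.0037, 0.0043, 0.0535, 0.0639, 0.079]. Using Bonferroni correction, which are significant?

Bonferroni α = 0.1/17 = 0.00588. Significant p-values: [0.0037, 0.0043]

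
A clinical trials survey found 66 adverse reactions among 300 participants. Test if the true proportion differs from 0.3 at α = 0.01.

p̂ = 0.22, p₀ = 0.3. z = (p̂ - p₀)/√(p₀(1-p₀)/n) = -3.024. Critical: ±2.576. Reject H₀.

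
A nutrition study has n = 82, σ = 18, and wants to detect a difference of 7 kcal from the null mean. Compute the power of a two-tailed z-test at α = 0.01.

SE = σ/√n = 18/√82 = 1.988. Non-centrality λ = d/SE = 7/1.988 = 3.522. Power ≈ Φ(λ - z_{α/2}) = Φ(3.522 - 2.576) = Φ(0.946) = 0.828.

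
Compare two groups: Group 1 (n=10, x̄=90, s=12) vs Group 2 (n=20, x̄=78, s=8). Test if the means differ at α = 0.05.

Pooled sp = 9.47. t = 3.271, df = 28. Critical t = ±2.048. Reject H₀.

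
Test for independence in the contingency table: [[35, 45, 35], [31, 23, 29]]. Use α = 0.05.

χ² = 2.825. df = 2, critical = 5.991. Fail to reject H₀. No evidence of dependence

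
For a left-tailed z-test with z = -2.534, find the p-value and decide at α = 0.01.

p = P(Z < -2.534) = Φ(-2.534) ≈ 0.0056. Since p < 0.01, reject H₀ (significant) at α = 0.01.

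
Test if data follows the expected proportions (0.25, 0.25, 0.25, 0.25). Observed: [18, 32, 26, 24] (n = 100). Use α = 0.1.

Expected: [25.0, 25.0, 25.0, 25.0]. χ² = 4.0. df = 3, critical = 6.251. Fail to reject H₀.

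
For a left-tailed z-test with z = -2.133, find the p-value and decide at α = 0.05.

p = P(Z < -2.133) = Φ(-2.133) ≈ 0.0165. Since p < 0.05, reject H₀ (significant) at α = 0.05.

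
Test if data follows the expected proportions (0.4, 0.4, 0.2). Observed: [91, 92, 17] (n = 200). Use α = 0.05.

Expected: [80.0, 80.0, 40.0]. χ² = 16.538. df = 2, critical = 5.991. Reject H₀.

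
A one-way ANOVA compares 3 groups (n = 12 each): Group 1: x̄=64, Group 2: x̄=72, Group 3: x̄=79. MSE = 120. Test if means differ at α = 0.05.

Grand mean = 71.67. SS_between = 1352.0, MS_between = 676.0. F = 5.633, F_crit ≈ 3.285. Reject H₀.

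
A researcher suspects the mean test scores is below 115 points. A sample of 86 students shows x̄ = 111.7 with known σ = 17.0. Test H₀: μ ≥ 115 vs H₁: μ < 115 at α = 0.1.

z = -1.8. Critical value: -1.28. Reject H₀.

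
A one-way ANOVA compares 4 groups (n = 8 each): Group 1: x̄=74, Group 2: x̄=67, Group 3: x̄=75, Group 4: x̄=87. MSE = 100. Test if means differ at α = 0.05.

Grand mean = 75.75. SS_between = 1654.0, MS_between = 551.33. F = 5.513, F_crit ≈ 2.947. Reject H₀.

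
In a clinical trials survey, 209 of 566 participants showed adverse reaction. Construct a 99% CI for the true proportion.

p̂ = 0.369. CI = p̂ ± z*√(p̂(1-p̂)/n) = (0.317, 0.422)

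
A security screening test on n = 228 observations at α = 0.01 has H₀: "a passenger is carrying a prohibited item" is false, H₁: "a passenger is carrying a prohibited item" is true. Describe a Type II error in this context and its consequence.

Type II error: failing to reject H₀ when it is false — concluding that a passenger is carrying a prohibited item is not supported when in fact it is. Consequence: letting a prohibited item through — security breach.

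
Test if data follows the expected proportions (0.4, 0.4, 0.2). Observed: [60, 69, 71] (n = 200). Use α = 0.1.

Expected: [80.0, 80.0, 40.0]. χ² = 30.537. df = 2, critical = 4.605. Reject H₀.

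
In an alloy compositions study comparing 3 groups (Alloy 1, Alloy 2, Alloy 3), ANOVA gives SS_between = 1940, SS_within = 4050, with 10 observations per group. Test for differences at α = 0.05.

df_between = 2, df_within = 27. F = MS_between/MS_within = 970.0/150.0 = 6.467. F_crit ≈ 3.354. Reject H₀. At least one mean differs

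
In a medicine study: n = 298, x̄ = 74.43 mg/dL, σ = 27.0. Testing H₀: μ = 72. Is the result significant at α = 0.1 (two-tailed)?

z = (74.43 - 72)/(27.0/√298) = 1.554. Since |z| ≤ 1.645, not significant at α = 0.1.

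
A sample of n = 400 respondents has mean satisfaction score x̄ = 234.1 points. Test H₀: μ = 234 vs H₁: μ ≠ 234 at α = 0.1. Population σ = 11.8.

z = (x̄ - μ₀)/(σ/√n) = (234.1 - 234)/(11.8/√400) = 0.169. Critical value: ±1.645. Since |0.169| ≤ 1.645, Fail to reject H₀.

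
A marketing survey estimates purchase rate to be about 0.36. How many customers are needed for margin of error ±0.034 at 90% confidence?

n = z²p(1-p)/E² = 1.645²×0.36×0.64/0.034² = 539.3 → n = 540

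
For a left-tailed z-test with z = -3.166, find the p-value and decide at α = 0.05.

p = P(Z < -3.166) = Φ(-3.166) ≈ 0.0008. Since p < 0.05, reject H₀ (significant) at α = 0.05.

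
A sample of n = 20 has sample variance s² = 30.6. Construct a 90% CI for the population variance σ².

df = 19. χ²_{0.05} = 30.144, χ²_{0.95} = 10.117. CI for σ² = ((n-1)s²/χ²_{α/2}, (n-1)s²/χ²_{1-α/2}) = (19·30.6/30.144, 19·30.6/10.117) = (19.29, 57.47)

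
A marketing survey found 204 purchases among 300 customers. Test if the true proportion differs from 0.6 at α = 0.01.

p̂ = 0.68, p₀ = 0.6. z = (p̂ - p₀)/√(p₀(1-p₀)/n) = 2.828. Critical: ±2.576. Reject H₀.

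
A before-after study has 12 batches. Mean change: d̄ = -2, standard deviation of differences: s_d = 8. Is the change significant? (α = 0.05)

t = d̄/(s_d/√n) = -2/(8/√12) = -0.866. df = 11, critical t = ±2.201. Fail to reject H₀.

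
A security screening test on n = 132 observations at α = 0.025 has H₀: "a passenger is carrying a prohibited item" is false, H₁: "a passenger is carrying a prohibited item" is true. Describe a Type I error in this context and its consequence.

Type I error: rejecting H₀ when it is true — concluding that a passenger is carrying a prohibited item when in fact it is not. Consequence: detaining an innocent passenger — delay and inconvenience.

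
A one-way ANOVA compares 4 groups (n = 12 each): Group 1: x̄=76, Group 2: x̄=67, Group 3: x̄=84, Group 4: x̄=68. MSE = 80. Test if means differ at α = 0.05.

Grand mean = 73.75. SS_between = 2265.0, MS_between = 755.0. F = 9.438, F_crit ≈ 2.816. Reject H₀.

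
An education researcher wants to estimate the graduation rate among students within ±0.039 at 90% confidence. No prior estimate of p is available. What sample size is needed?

Conservative approach: use p = 0.5 (maximizes p(1-p) = 0.25). n = z²(0.25)/E² = 1.645²×0.25/0.039² = 444.8 → n = 445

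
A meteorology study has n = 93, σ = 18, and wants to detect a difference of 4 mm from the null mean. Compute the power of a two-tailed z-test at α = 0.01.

SE = σ/√n = 18/√93 = 1.867. Non-centrality λ = d/SE = 4/1.867 = 2.143. Power ≈ Φ(λ - z_{α/2}) = Φ(2.143 - 2.576) = Φ(-0.433) = 0.333.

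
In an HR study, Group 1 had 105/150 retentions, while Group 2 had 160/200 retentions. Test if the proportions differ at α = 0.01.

p̂₁ = 0.7, p̂₂ = 0.8, pooled p̂ = 0.757. z = -2.159. Critical: ±2.576. Fail to reject H₀.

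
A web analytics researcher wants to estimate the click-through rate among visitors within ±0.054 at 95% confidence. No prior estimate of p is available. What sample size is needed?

Conservative approach: use p = 0.5 (maximizes p(1-p) = 0.25). n = z²(0.25)/E² = 1.96²×0.25/0.054² = 329.4 → n = 330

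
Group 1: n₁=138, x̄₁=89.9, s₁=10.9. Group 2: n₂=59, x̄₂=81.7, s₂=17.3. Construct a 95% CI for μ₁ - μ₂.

Difference = 8.2. SE = √(10.9²/138 + 17.3²/59) = 2.436. CI = (3.43, 12.97)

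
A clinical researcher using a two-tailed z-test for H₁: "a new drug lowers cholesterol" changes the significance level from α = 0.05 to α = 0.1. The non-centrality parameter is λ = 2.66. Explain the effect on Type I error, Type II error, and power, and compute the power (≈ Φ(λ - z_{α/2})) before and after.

Increasing α from 0.05 to 0.1:
• Type I error rate increases (α is the Type I rate by definition).
• Critical value moves from z_{α/2} = 1.96 to 1.645, so power = Φ(λ - z_{α/2}) goes from Φ(2.66 - 1.96) = 0.758 to Φ(2.66 - 1.645) = 0.845.
• Type II error rate β = 1 - power therefore decreases (0.242 → 0.155).
Appropriate when false negatives are costly — here, shelving an effective drug — patients miss out on a treatment that would have helped.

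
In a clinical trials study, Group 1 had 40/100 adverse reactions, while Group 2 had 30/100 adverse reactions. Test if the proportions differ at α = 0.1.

p̂₁ = 0.4, p̂₂ = 0.3, pooled p̂ = 0.35. z = 1.482. Critical: ±1.645. Fail to reject H₀.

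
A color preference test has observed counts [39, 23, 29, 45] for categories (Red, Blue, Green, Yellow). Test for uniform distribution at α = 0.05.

Expected = 34 each. χ² = Σ(O-E)²/E = 8.588. df = 3, critical value = 7.815. Reject H₀.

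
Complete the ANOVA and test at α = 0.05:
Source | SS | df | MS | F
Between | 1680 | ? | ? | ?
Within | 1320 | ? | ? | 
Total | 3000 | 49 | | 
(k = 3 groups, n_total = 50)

df_between = 2, df_within = 47. MS_between = 840.0, MS_within = 28.09. F = 29.909, F_crit ≈ 3.195. Reject H₀.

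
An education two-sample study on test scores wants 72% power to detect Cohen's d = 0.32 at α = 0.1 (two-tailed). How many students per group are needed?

z_{α/2} = 1.645, z_β = Φ⁻¹(0.72) = 0.583. For small effect (d = 0.32): n per group = 2(z_{α/2} + z_β)²/d² = 2(1.645 + 0.583)²/0.32² = 97.0 → 97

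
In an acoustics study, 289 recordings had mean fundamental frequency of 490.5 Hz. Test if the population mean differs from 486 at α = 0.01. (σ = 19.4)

z = (x̄ - μ₀)/(σ/√n) = (490.5 - 486)/(19.4/√289) = 3.943. Critical value: ±2.576. Since |3.943| > 2.576, Reject H₀.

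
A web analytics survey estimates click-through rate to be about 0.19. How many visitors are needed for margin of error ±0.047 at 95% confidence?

n = z²p(1-p)/E² = 1.96²×0.19×0.81/0.047² = 267.6 → n = 268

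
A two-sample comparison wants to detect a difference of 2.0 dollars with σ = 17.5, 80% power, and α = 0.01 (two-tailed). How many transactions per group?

n per group = 2(z_α/2 + z_β)²σ²/d² = 2×(2.576 + 0.84)²×17.5²/2.0² = 1786.8 → n = 1787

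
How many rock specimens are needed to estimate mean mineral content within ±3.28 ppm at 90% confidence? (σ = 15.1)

n = (z*σ/E)² = (1.645×15.1/3.28)² = 57.4 → n = 58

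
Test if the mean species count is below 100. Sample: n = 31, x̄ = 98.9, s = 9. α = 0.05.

t = (98.9 - 100)/(9/√31) = -0.681, df = 30. Critical t = -1.697. Fail to reject H₀.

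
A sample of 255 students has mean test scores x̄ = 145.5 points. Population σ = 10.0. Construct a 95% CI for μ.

CI = x̄ ± z*(σ/√n) = 145.5 ± 1.96(10.0/√255) = 145.5 ± 1.23 = (144.27, 146.73)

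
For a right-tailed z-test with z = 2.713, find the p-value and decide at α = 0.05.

p = P(Z > 2.713) = 1 - Φ(2.713) ≈ 0.0033. Since p < 0.05, reject H₀ (significant) at α = 0.05.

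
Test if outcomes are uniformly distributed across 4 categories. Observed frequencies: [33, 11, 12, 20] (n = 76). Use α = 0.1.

Expected = 19 each. χ² = Σ(O-E)²/E = 16.316. df = 3, critical value = 6.251. Reject H₀.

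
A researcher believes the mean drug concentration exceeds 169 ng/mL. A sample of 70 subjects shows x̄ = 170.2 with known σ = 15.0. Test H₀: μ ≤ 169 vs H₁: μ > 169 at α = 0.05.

z = 0.669. Critical value: 1.645. Fail to reject H₀.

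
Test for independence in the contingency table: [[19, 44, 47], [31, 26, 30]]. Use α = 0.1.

χ² = 8.695. df = 2, critical = 4.605. Reject H₀. Variables are dependent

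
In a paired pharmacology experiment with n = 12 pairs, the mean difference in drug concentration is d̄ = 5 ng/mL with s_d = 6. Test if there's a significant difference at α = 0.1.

t = d̄/(s_d/√n) = 5/(6/√12) = 2.887. df = 11, critical t = ±1.796. Reject H₀.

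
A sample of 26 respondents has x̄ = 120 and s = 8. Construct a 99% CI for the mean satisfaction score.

CI = x̄ ± t*(s/√n) = 120 ± 2.787(8/√26) = (115.63, 124.37)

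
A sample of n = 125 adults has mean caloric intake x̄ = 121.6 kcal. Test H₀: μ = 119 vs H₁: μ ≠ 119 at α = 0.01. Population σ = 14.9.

z = (x̄ - μ₀)/(σ/√n) = (121.6 - 119)/(14.9/√125) = 1.951. Critical value: ±2.576. Since |1.951| ≤ 2.576, Fail to reject H₀.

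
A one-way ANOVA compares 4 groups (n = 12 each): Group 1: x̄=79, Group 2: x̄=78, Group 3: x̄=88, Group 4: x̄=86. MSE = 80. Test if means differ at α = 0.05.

Grand mean = 82.75. SS_between = 897.0, MS_between = 299.0. F = 3.737, F_crit ≈ 2.816. Reject H₀.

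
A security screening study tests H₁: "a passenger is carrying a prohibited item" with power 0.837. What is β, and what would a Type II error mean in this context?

β = 1 - power = 1 - 0.837 = 0.163. A Type II error is failing to reject H₀ when H₀ is false (false negative) — here, failing to conclude that a passenger is carrying a prohibited item when in fact it is true. Consequence: letting a prohibited item through — security breach.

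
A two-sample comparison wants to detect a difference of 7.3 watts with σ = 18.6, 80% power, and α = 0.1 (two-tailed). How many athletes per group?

n per group = 2(z_α/2 + z_β)²σ²/d² = 2×(1.645 + 0.84)²×18.6²/7.3² = 80.2 → n = 81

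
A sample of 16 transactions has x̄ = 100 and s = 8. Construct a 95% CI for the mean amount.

CI = x̄ ± t*(s/√n) = 100 ± 2.131(8/√16) = (95.74, 104.26)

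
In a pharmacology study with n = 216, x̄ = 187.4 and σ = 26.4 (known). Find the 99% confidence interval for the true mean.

CI = x̄ ± z*(σ/√n) = 187.4 ± 2.576(26.4/√216) = 187.4 ± 4.63 = (182.77, 192.03)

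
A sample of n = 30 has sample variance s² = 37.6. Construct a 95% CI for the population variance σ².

df = 29. χ²_{0.025} = 45.722, χ²_{0.975} = 16.047. CI for σ² = ((n-1)s²/χ²_{α/2}, (n-1)s²/χ²_{1-α/2}) = (29·37.6/45.722, 29·37.6/16.047) = (23.85, 67.95)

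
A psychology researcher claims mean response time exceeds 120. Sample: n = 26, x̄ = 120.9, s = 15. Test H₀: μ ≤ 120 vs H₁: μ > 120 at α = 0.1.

t = (120.9 - 120)/(15/√26) = 0.306, df = 25. Critical t = 1.316. Fail to reject H₀.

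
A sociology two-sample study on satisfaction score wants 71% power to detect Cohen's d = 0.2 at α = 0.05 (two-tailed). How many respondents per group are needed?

z_{α/2} = 1.96, z_β = Φ⁻¹(0.71) = 0.553. For small effect (d = 0.2): n per group = 2(z_{α/2} + z_β)²/d² = 2(1.96 + 0.553)²/0.2² = 315.8 → 316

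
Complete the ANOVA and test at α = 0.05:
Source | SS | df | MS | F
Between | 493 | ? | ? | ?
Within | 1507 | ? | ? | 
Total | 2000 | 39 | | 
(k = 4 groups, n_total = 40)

df_between = 3, df_within = 36. MS_between = 164.33, MS_within = 41.86. F = 3.926, F_crit ≈ 2.866. Reject H₀.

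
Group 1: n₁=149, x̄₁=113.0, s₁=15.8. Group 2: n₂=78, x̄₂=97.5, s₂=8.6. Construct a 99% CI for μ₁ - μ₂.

Difference = 15.5. SE = √(15.8²/149 + 8.6²/78) = 1.62. CI = (11.33, 19.67)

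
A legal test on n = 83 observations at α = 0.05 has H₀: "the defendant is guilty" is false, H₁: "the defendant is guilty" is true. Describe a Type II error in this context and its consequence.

Type II error: failing to reject H₀ when it is false — concluding that the defendant is guilty is not supported when in fact it is. Consequence: acquitting a guilty person.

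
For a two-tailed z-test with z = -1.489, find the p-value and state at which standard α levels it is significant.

p = 2·P(Z > |-1.489|) = 2·(1 - Φ(1.489)) ≈ 0.1365. Not significant at any standard level.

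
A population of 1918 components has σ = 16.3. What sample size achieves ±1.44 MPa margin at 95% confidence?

Without FPC: n₀ = (1.96×16.3/1.44)² = 492.224. With FPC: n = n₀N/(n₀+N-1) = 391.9 → n = 392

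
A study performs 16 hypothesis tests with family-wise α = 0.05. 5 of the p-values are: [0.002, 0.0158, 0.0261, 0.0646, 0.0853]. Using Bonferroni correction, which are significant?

Bonferroni α = 0.05/16 = 0.00313. Significant p-values: [0.002]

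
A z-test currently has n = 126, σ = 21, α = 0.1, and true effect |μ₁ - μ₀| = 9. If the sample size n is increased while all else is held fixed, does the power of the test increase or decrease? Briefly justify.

Power increases: a larger n shrinks the standard error σ/√n, moving the sampling distribution under H₁ further from the critical value.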